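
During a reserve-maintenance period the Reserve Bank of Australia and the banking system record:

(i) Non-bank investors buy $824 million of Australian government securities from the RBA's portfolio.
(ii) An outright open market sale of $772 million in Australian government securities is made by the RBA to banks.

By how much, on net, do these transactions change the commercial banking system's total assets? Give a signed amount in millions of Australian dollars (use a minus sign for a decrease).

Asset sale (to non-banks) $824 million: bank balance sheets shrink → −$824M.
OMO sale (to banks) $772 million: just an asset swap on bank balance sheets → 0.
Net: −824 + 0 = -$824 million.

-$824 million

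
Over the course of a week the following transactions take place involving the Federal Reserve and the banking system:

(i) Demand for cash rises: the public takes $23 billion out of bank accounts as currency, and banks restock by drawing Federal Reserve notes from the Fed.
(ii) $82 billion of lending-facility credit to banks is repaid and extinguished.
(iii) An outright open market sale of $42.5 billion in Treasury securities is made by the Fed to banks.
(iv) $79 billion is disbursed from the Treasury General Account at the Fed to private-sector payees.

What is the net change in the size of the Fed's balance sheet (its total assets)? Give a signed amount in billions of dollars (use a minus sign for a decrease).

Currency withdrawal $23 billion: only the composition of liabilities changes → 0.
Discount-window repayment $82 billion: a Fed asset is shed → −$82B.
OMO sale (to banks) $42.5 billion: a Fed asset is shed → −$42.5B.
Government spending $79 billion: only the composition of liabilities changes → 0.
Net: 0 − 82 − 42.5 + 0 = -$124.5 billion.

-$124.5 billion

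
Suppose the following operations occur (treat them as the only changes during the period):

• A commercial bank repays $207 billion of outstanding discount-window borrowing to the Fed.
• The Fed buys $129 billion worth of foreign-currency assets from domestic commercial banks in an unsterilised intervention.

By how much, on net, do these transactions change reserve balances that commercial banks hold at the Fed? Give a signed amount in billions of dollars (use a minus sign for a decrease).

Fed balance sheet:
  Assets:      Loans to banks −$207B, Foreign assets +$129B
  Liabilities: Bank reserves −$78B
So the change in reserve balances that commercial banks hold at the Fed is -$78 billion.

-$78 billion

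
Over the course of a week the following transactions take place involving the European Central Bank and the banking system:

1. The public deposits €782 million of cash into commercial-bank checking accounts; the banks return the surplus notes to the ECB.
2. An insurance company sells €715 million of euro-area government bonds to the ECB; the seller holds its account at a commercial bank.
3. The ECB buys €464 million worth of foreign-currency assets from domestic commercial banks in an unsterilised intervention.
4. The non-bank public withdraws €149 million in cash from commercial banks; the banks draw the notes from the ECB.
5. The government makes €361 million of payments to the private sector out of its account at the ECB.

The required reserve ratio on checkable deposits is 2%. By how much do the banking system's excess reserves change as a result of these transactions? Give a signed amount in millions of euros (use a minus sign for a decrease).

Currency deposit €782 million: reserves +€782M, deposits +€782M.
Asset purchase (from non-banks) €715 million: reserves +€715M, deposits +€715M.
FX purchase €464 million: reserves +€464M, deposits 0.
Currency withdrawal €149 million: reserves −€149M, deposits −€149M.
Government spending €361 million: reserves +€361M, deposits +€361M.
Totals: Δreserves = +€2173M, Δdeposits = +€1709M.
Δrequired reserves = 2% × +€1709M = +€34.18M.
Δexcess reserves = Δreserves − Δrequired = +€2173M − (+€34.18M) = +€2138.82 million.

+€2138.82 million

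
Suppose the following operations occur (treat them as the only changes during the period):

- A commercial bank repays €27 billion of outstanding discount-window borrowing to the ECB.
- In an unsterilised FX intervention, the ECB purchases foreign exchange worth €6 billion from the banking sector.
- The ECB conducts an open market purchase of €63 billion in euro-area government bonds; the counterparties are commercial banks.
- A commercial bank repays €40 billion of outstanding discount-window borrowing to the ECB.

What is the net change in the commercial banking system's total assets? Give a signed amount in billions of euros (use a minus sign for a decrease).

Discount-window repayment €27 billion: bank balance sheets shrink → −€27B.
FX purchase €6 billion: just an asset swap on bank balance sheets → 0.
OMO purchase (from banks) €63 billion: just an asset swap on bank balance sheets → 0.
Discount-window repayment €40 billion: bank balance sheets shrink → −€40B.
Net: −27 + 0 + 0 − 40 = -€67 billion.

-€67 billion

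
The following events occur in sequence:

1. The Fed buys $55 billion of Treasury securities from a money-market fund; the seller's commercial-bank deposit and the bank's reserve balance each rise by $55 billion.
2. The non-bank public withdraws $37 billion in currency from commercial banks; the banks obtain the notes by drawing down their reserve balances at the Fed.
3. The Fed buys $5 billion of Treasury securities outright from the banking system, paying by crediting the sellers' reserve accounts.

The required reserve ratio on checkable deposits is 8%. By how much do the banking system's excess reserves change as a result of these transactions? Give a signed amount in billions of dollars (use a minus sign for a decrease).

+$21.56 billion

Asset purchase (from non-banks) $55 billion: reserves +$55B, deposits +$55B.
Currency withdrawal $37 billion: reserves −$37B, deposits −$37B.
OMO purchase (from banks) $5 billion: reserves +$5B, deposits 0.
Totals: Δreserves = +$23B, Δdeposits = +$18B.
Δrequired reserves = 8% × +$18B = +$1.44B.
Δexcess reserves = Δreserves − Δrequired = +$23B − (+$1.44B) = +$21.56 billion.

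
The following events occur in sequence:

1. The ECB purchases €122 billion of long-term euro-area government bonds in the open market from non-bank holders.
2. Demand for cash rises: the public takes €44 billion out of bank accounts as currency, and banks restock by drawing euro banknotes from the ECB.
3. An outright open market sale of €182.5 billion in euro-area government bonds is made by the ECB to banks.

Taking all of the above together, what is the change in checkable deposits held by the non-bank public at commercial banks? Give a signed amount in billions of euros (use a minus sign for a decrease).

ECB balance sheet:
  Assets:      Securities −€60.5B
  Liabilities: Bank reserves −€104.5B, Currency in circulation +€44B
Commercial banking system:
  Assets:      Reserves at CB −€104.5B, Securities +€182.5B
  Liabilities: Checkable deposits +€78B
So the change in checkable deposits held by the non-bank public at commercial banks is +€78 billion.

+€78 billion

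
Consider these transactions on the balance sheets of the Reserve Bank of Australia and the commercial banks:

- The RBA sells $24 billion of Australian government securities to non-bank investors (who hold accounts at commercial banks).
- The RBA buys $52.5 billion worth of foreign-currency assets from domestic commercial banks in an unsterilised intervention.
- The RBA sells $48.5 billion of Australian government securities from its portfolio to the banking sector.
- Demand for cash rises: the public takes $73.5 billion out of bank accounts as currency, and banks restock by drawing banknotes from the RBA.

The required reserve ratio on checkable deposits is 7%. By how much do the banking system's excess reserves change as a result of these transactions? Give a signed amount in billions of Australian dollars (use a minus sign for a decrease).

Asset sale (to non-banks) $24 billion: reserves −$24B, deposits −$24B.
FX purchase $52.5 billion: reserves +$52.5B, deposits 0.
OMO sale (to banks) $48.5 billion: reserves −$48.5B, deposits 0.
Currency withdrawal $73.5 billion: reserves −$73.5B, deposits −$73.5B.
Totals: Δreserves = −$93.5B, Δdeposits = −$97.5B.
Δrequired reserves = 7% × −$97.5B = −$6.825B.
Δexcess reserves = Δreserves − Δrequired = −$93.5B − (−$6.825B) = -$86.675 billion.

-$86.675 billion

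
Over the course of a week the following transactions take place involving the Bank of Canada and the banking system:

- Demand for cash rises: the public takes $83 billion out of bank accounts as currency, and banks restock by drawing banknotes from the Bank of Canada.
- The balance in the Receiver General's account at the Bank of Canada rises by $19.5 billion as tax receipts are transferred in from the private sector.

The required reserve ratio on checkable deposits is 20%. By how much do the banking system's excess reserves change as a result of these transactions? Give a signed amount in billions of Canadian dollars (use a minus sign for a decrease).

-$82 billion

Currency withdrawal $83 billion: reserves −$83B, deposits −$83B.
Government account inflow $19.5 billion: reserves −$19.5B, deposits −$19.5B.
Totals: Δreserves = −$102.5B, Δdeposits = −$102.5B.
Δrequired reserves = 20% × −$102.5B = −$20.5B.
Δexcess reserves = Δreserves − Δrequired = −$102.5B − (−$20.5B) = -$82 billion.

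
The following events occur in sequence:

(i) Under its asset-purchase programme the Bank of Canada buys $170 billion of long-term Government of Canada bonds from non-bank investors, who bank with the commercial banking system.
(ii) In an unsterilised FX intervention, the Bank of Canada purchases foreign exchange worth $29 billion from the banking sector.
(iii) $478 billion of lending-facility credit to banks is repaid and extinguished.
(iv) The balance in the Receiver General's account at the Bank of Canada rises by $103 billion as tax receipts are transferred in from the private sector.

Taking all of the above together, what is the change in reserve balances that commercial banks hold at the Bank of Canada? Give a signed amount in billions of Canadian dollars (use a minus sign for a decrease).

-$382 billion

Bank of Canada balance sheet:
  Assets:      Securities +$170B, Loans to banks −$478B, Foreign assets +$29B
  Liabilities: Bank reserves −$382B, Government deposits +$103B
Commercial banking system:
  Assets:      Reserves at CB −$382B, Foreign assets −$29B
  Liabilities: Checkable deposits +$67B, Borrowings from CB −$478B
So the change in reserve balances that commercial banks hold at the Bank of Canada is -$382 billion.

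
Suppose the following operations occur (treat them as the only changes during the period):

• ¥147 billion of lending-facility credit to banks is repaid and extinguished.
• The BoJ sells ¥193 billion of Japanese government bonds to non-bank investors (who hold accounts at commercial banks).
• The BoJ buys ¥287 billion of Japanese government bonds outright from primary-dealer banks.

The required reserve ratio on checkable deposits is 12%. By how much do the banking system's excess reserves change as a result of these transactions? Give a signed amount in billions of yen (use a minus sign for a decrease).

Discount-window repayment ¥147 billion: reserves −¥147B, deposits 0.
Asset sale (to non-banks) ¥193 billion: reserves −¥193B, deposits −¥193B.
OMO purchase (from banks) ¥287 billion: reserves +¥287B, deposits 0.
Totals: Δreserves = −¥53B, Δdeposits = −¥193B.
Δrequired reserves = 12% × −¥193B = −¥23.16B.
Δexcess reserves = Δreserves − Δrequired = −¥53B − (−¥23.16B) = -¥29.84 billion.

-¥29.84 billion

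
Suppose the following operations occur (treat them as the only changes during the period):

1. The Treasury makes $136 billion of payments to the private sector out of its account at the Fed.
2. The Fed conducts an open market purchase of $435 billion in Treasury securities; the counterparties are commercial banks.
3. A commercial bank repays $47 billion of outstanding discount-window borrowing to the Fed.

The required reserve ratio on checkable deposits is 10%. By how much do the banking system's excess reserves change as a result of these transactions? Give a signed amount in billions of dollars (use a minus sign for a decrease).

Government spending $136 billion: reserves +$136B, deposits +$136B.
OMO purchase (from banks) $435 billion: reserves +$435B, deposits 0.
Discount-window repayment $47 billion: reserves −$47B, deposits 0.
Totals: Δreserves = +$524B, Δdeposits = +$136B.
Δrequired reserves = 10% × +$136B = +$13.6B.
Δexcess reserves = Δreserves − Δrequired = +$524B − (+$13.6B) = +$510.4 billion.

+$510.4 billion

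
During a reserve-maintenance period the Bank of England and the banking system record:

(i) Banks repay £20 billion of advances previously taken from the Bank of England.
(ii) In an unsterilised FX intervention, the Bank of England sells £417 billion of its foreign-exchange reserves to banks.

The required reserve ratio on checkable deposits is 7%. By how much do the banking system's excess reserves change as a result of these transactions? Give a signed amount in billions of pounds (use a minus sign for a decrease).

-£437 billion

Discount-window repayment £20 billion: reserves −£20B, deposits 0.
FX sale £417 billion: reserves −£417B, deposits 0.
Totals: Δreserves = −£437B, Δdeposits = 0.
Δrequired reserves = 7% × 0 = 0.
Δexcess reserves = Δreserves − Δrequired = −£437B − (0) = -£437 billion.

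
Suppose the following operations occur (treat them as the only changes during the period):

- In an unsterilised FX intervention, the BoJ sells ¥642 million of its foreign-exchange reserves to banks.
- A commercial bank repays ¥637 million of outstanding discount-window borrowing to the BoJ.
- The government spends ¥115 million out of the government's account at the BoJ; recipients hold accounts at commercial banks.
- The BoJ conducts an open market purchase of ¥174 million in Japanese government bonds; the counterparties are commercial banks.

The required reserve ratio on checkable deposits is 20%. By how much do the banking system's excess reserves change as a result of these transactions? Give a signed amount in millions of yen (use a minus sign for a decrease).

FX sale ¥642 million: reserves −¥642M, deposits 0.
Discount-window repayment ¥637 million: reserves −¥637M, deposits 0.
Government spending ¥115 million: reserves +¥115M, deposits +¥115M.
OMO purchase (from banks) ¥174 million: reserves +¥174M, deposits 0.
Totals: Δreserves = −¥990M, Δdeposits = +¥115M.
Δrequired reserves = 20% × +¥115M = +¥23M.
Δexcess reserves = Δreserves − Δrequired = −¥990M − (+¥23M) = -¥1013 million.

-¥1013 million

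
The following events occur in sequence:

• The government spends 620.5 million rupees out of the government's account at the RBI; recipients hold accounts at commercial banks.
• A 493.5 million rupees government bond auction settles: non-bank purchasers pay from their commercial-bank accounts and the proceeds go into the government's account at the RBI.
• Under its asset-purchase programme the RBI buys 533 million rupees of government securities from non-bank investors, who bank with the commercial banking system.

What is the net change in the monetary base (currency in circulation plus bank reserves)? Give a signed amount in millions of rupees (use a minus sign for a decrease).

Government spending 620.5 million rupees: a non-base liability converts back to reserves → +620.5M.
Government account inflow 493.5 million rupees: reserves shift to a non-base liability → −493.5M.
Asset purchase (from non-banks) 533 million rupees: RBI balance sheet expands → +533M.
Net: 620.5 − 493.5 + 533 = +660 million.

+660 million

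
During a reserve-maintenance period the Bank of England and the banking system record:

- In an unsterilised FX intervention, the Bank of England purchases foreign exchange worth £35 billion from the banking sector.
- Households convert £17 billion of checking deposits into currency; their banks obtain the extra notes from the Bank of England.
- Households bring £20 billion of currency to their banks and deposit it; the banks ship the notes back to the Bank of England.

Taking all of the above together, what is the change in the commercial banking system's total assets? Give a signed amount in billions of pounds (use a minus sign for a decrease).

+£3 billion

Bank of England balance sheet:
  Assets:      Foreign assets +£35B
  Liabilities: Bank reserves +£38B, Currency in circulation −£3B
Commercial banking system:
  Assets:      Reserves at CB +£38B, Foreign assets −£35B
  Liabilities: Checkable deposits +£3B
Change in total bank assets = +£3 billion.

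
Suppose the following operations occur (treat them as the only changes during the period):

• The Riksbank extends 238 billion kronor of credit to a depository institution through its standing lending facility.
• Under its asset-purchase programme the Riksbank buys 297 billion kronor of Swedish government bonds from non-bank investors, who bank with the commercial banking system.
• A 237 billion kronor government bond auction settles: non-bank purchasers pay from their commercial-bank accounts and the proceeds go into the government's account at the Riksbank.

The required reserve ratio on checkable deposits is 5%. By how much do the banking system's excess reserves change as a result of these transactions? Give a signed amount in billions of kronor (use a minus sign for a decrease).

+295 billion

Discount-window loan 238 billion kronor: reserves +238B, deposits 0.
Asset purchase (from non-banks) 297 billion kronor: reserves +297B, deposits +297B.
Government account inflow 237 billion kronor: reserves −237B, deposits −237B.
Totals: Δreserves = +298B, Δdeposits = +60B.
Δrequired reserves = 5% × +60B = +3B.
Δexcess reserves = Δreserves − Δrequired = +298B − (+3B) = +295 billion.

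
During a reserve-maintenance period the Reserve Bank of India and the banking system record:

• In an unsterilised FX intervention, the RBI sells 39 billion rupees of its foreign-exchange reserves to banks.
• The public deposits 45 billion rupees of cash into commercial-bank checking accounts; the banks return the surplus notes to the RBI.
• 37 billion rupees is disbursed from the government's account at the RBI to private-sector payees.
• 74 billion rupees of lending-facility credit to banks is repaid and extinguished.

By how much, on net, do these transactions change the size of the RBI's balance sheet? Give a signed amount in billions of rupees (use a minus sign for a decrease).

FX sale 39 billion rupees: an RBI asset is shed → −39B.
Currency deposit 45 billion rupees: only the composition of liabilities changes → 0.
Government spending 37 billion rupees: only the composition of liabilities changes → 0.
Discount-window repayment 74 billion rupees: an RBI asset is shed → −74B.
Net: −39 + 0 + 0 − 74 = -113 billion.

-113 billion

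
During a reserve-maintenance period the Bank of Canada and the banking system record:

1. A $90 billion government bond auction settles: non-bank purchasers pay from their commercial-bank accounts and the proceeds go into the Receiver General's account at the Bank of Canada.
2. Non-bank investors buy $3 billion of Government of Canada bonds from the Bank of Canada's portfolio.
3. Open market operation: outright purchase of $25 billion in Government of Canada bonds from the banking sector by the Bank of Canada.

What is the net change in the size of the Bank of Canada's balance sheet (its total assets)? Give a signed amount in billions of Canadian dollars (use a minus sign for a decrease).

Government account inflow $90 billion: only the composition of liabilities changes → 0.
Asset sale (to non-banks) $3 billion: a Bank of Canada asset is shed → −$3B.
OMO purchase (from banks) $25 billion: a Bank of Canada asset is acquired → +$25B.
Net: 0 − 3 + 25 = +$22 billion.

+$22 billion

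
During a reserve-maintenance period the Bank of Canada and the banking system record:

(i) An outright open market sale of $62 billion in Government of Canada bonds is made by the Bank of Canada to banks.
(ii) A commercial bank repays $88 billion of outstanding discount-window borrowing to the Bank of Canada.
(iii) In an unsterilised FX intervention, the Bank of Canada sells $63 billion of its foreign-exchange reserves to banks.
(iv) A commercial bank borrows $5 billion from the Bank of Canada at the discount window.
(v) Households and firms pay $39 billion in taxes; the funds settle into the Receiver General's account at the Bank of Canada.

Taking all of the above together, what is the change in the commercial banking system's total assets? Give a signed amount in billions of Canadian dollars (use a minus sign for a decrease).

-$122 billion

OMO sale (to banks) $62 billion: just an asset swap on bank balance sheets → 0.
Discount-window repayment $88 billion: bank balance sheets shrink → −$88B.
FX sale $63 billion: just an asset swap on bank balance sheets → 0.
Discount-window loan $5 billion: bank balance sheets expand → +$5B.
Government account inflow $39 billion: bank balance sheets shrink → −$39B.
Net: 0 − 88 + 0 + 5 − 39 = -$122 billion.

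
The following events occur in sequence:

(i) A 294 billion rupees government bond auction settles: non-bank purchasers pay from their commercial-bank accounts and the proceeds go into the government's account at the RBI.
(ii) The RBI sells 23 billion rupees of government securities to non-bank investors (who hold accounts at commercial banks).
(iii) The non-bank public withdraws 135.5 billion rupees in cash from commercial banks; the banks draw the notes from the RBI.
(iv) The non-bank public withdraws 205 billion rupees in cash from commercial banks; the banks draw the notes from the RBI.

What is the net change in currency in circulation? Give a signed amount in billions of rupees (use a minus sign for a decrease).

+340.5 billion

Government account inflow 294 billion rupees: no currency enters or leaves circulation → 0.
Asset sale (to non-banks) 23 billion rupees: no currency enters or leaves circulation → 0.
Currency withdrawal 135.5 billion rupees: notes leave the central bank → +135.5B.
Currency withdrawal 205 billion rupees: notes leave the central bank → +205B.
Net: 0 + 0 + 135.5 + 205 = +340.5 billion.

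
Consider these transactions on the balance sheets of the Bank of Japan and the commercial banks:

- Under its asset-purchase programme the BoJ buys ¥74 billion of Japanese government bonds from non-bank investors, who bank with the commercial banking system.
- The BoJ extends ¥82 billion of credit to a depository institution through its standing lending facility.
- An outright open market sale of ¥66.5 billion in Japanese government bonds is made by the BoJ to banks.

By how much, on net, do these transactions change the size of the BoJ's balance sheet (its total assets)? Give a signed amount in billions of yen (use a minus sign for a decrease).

+¥89.5 billion

Asset purchase (from non-banks) ¥74 billion: a BoJ asset is acquired → +¥74B.
Discount-window loan ¥82 billion: a BoJ asset is acquired → +¥82B.
OMO sale (to banks) ¥66.5 billion: a BoJ asset is shed → −¥66.5B.
Net: 74 + 82 − 66.5 = +¥89.5 billion.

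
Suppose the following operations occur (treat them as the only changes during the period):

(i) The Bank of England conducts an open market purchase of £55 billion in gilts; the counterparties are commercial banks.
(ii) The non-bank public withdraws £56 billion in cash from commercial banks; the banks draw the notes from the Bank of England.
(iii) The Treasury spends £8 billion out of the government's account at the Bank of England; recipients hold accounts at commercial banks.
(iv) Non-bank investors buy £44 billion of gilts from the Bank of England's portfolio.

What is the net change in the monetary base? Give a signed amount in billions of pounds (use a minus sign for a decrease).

Bank of England balance sheet:
  Assets:      Securities +£11B
  Liabilities: Bank reserves −£37B, Currency in circulation +£56B, Government deposits −£8B
Monetary base = currency + reserves: +£56B + (−£37B) = +£19 billion.

+£19 billion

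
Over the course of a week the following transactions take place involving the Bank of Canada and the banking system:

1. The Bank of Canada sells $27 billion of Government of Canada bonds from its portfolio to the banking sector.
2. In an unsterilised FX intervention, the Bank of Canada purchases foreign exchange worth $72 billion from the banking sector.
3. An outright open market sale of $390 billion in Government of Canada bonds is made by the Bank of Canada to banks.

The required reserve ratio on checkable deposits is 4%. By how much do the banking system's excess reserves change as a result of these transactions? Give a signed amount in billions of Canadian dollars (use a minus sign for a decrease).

-$345 billion

OMO sale (to banks) $27 billion: reserves −$27B, deposits 0.
FX purchase $72 billion: reserves +$72B, deposits 0.
OMO sale (to banks) $390 billion: reserves −$390B, deposits 0.
Totals: Δreserves = −$345B, Δdeposits = 0.
Δrequired reserves = 4% × 0 = 0.
Δexcess reserves = Δreserves − Δrequired = −$345B − (0) = -$345 billion.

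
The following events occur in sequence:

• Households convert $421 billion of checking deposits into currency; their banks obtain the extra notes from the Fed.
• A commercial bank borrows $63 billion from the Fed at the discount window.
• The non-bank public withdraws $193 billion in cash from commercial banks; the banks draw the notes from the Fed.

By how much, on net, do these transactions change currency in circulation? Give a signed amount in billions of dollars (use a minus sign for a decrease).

+$614 billion

Currency withdrawal $421 billion: notes leave the central bank → +$421B.
Discount-window loan $63 billion: no currency enters or leaves circulation → 0.
Currency withdrawal $193 billion: notes leave the central bank → +$193B.
Net: 421 + 0 + 193 = +$614 billion.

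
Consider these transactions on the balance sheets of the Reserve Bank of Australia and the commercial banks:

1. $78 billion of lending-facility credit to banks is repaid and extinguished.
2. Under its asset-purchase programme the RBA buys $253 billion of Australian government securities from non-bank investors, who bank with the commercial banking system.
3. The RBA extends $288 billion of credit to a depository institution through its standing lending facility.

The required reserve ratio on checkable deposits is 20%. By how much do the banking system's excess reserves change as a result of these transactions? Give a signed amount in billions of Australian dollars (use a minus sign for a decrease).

+$412.4 billion

Discount-window repayment $78 billion: reserves −$78B, deposits 0.
Asset purchase (from non-banks) $253 billion: reserves +$253B, deposits +$253B.
Discount-window loan $288 billion: reserves +$288B, deposits 0.
Totals: Δreserves = +$463B, Δdeposits = +$253B.
Δrequired reserves = 20% × +$253B = +$50.6B.
Δexcess reserves = Δreserves − Δrequired = +$463B − (+$50.6B) = +$412.4 billion.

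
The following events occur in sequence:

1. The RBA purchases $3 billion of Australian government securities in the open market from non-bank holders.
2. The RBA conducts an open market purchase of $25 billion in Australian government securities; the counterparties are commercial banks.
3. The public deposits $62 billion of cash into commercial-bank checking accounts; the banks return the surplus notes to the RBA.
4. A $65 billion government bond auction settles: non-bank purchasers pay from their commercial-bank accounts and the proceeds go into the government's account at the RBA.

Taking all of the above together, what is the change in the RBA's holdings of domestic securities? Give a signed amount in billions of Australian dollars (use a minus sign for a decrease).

RBA balance sheet:
  Assets:      Securities +$28B
  Liabilities: Bank reserves +$25B, Currency in circulation −$62B, Government deposits +$65B
So the change in the RBA's holdings of domestic securities is +$28 billion.

+$28 billion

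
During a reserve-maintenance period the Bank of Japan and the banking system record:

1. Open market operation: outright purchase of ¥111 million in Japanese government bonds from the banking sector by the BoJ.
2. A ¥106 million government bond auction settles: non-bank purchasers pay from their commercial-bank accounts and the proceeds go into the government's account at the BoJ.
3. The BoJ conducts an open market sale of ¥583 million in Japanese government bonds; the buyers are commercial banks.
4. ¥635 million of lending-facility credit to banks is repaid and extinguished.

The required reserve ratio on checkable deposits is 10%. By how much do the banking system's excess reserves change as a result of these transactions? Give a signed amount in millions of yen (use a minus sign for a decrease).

OMO purchase (from banks) ¥111 million: reserves +¥111M, deposits 0.
Government account inflow ¥106 million: reserves −¥106M, deposits −¥106M.
OMO sale (to banks) ¥583 million: reserves −¥583M, deposits 0.
Discount-window repayment ¥635 million: reserves −¥635M, deposits 0.
Totals: Δreserves = −¥1213M, Δdeposits = −¥106M.
Δrequired reserves = 10% × −¥106M = −¥10.6M.
Δexcess reserves = Δreserves − Δrequired = −¥1213M − (−¥10.6M) = -¥1202.4 million.

-¥1202.4 million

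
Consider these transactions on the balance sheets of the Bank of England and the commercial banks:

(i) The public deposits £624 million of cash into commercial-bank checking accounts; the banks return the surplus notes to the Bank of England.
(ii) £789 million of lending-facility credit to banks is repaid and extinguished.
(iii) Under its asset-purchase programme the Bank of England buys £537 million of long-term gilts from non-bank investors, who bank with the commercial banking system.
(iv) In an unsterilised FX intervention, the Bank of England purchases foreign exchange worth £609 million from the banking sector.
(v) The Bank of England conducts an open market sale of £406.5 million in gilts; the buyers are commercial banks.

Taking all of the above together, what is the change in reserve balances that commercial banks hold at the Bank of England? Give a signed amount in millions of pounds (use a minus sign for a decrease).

Currency deposit £624 million: returned notes are swapped for reserve credit → +£624M.
Discount-window repayment £789 million: repayment is debited from reserves → −£789M.
Asset purchase (from non-banks) £537 million: the Bank of England pays by crediting reserve accounts → +£537M.
FX purchase £609 million: the Bank of England pays by crediting reserve accounts → +£609M.
OMO sale (to banks) £406.5 million: the buying banks pay out of their reserve balances → −£406.5M.
Net: 624 − 789 + 537 + 609 − 406.5 = +£574.5 million.

+£574.5 million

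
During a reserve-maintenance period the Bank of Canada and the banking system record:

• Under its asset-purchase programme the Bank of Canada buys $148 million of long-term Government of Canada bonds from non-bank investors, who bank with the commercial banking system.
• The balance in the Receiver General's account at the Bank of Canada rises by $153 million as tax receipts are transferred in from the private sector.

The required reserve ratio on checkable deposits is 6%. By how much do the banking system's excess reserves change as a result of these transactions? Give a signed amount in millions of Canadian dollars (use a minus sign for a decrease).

-$4.7 million

Asset purchase (from non-banks) $148 million: reserves +$148M, deposits +$148M.
Government account inflow $153 million: reserves −$153M, deposits −$153M.
Totals: Δreserves = −$5M, Δdeposits = −$5M.
Δrequired reserves = 6% × −$5M = −$0.3M.
Δexcess reserves = Δreserves − Δrequired = −$5M − (−$0.3M) = -$4.7 million.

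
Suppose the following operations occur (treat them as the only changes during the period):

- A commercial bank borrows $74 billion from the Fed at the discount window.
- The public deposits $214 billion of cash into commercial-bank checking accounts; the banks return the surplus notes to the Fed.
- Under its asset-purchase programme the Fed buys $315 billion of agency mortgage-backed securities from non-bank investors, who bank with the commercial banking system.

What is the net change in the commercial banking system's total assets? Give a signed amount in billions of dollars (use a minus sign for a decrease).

+$603 billion

Discount-window loan $74 billion: bank balance sheets expand → +$74B.
Currency deposit $214 billion: bank balance sheets expand → +$214B.
Asset purchase (from non-banks) $315 billion: bank balance sheets expand → +$315B.
Net: 74 + 214 + 315 = +$603 billion.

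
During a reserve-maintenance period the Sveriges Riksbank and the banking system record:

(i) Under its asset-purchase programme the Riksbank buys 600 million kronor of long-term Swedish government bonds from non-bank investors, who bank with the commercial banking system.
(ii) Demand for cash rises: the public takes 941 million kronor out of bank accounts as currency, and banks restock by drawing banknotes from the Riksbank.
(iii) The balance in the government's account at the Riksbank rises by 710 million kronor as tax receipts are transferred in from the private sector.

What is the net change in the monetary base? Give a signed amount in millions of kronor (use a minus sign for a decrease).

-110 million

Riksbank balance sheet:
  Assets:      Securities +600M
  Liabilities: Bank reserves −1051M, Currency in circulation +941M, Government deposits +710M
Commercial banking system:
  Assets:      Reserves at CB −1051M
  Liabilities: Checkable deposits −1051M
Monetary base = currency + reserves: +941M + (−1051M) = -110 million.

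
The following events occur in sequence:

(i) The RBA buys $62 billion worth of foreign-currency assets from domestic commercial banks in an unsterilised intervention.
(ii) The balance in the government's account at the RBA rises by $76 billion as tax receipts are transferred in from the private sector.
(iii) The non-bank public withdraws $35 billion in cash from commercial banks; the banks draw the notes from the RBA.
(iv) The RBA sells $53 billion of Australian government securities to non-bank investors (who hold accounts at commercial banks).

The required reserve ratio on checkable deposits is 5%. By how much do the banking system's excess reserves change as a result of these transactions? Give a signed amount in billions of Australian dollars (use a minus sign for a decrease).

FX purchase $62 billion: reserves +$62B, deposits 0.
Government account inflow $76 billion: reserves −$76B, deposits −$76B.
Currency withdrawal $35 billion: reserves −$35B, deposits −$35B.
Asset sale (to non-banks) $53 billion: reserves −$53B, deposits −$53B.
Totals: Δreserves = −$102B, Δdeposits = −$164B.
Δrequired reserves = 5% × −$164B = −$8.2B.
Δexcess reserves = Δreserves − Δrequired = −$102B − (−$8.2B) = -$93.8 billion.

-$93.8 billion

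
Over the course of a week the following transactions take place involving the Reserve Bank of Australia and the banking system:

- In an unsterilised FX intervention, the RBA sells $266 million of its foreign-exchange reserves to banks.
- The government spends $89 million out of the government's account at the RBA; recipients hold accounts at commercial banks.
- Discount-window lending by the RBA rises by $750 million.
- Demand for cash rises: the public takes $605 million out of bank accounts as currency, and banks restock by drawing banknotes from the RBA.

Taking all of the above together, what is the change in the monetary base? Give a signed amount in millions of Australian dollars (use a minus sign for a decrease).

+$573 million

FX sale $266 million: RBA balance sheet contracts → −$266M.
Government spending $89 million: a non-base liability converts back to reserves → +$89M.
Discount-window loan $750 million: RBA balance sheet expands → +$750M.
Currency withdrawal $605 million: just a shift between currency and reserves — both are base money → 0.
Net: −266 + 89 + 750 + 0 = +$573 million.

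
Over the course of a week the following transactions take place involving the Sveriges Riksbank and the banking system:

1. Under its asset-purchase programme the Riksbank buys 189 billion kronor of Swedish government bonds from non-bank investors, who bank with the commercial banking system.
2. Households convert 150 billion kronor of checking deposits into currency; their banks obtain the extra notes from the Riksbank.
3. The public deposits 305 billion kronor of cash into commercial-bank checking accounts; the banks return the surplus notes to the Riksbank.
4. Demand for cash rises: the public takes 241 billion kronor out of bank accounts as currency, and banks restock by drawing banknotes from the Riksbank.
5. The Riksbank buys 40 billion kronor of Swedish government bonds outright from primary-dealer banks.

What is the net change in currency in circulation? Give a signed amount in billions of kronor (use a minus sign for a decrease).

+86 billion

Asset purchase (from non-banks) 189 billion kronor: no currency enters or leaves circulation → 0.
Currency withdrawal 150 billion kronor: notes leave the central bank → +150B.
Currency deposit 305 billion kronor: notes return to the central bank → −305B.
Currency withdrawal 241 billion kronor: notes leave the central bank → +241B.
OMO purchase (from banks) 40 billion kronor: no currency enters or leaves circulation → 0.
Net: 0 + 150 − 305 + 241 + 0 = +86 billion.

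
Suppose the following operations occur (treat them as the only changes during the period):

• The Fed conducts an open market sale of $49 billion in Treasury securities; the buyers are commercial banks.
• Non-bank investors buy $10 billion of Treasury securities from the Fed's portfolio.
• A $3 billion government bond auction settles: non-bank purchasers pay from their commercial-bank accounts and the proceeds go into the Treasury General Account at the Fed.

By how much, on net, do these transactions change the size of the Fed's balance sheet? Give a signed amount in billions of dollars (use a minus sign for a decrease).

-$59 billion

OMO sale (to banks) $49 billion: a Fed asset is shed → −$49B.
Asset sale (to non-banks) $10 billion: a Fed asset is shed → −$10B.
Government account inflow $3 billion: only the composition of liabilities changes → 0.
Net: −49 − 10 + 0 = -$59 billion.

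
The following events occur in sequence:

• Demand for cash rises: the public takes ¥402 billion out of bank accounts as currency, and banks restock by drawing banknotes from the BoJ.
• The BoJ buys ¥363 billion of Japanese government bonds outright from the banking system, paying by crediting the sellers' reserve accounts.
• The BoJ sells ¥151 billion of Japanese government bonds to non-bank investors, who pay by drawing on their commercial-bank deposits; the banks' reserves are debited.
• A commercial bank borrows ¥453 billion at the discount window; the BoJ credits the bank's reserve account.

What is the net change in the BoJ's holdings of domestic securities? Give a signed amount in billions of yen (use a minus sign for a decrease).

Currency withdrawal ¥402 billion: the BoJ's securities portfolio is untouched → 0.
OMO purchase (from banks) ¥363 billion: securities added to the BoJ's portfolio → +¥363B.
Asset sale (to non-banks) ¥151 billion: securities removed from the BoJ's portfolio → −¥151B.
Discount-window loan ¥453 billion: the BoJ's securities portfolio is untouched → 0.
Net: 0 + 363 − 151 + 0 = +¥212 billion.

+¥212 billion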